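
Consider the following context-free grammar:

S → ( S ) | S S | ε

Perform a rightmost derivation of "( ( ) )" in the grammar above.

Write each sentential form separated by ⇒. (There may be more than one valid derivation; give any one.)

S ⇒ ( S ) ⇒ ( ( S ) ) ⇒ ( ( ) )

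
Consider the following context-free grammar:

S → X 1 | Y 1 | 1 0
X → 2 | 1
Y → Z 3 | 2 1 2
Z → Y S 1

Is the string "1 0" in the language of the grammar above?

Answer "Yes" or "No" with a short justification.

Yes - a valid derivation exists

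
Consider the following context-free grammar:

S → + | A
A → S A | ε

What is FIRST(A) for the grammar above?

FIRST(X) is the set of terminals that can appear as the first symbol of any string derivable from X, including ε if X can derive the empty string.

We compute FIRST(A) using the standard algorithm.
FIRST(A) = {+, ε}
FIRST(S) = {+, ε}
Therefore, FIRST(A) = {+, ε}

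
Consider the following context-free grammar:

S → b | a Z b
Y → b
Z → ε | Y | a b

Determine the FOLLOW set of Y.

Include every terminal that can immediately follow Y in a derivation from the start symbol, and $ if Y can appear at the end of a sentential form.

We compute FOLLOW(Y) using the standard algorithm.
FOLLOW(S) starts with {$}.
FIRST(S) = {a, b}
FIRST(Y) = {b}
FIRST(Z) = {a, b, ε}
FOLLOW(S) = {$}
FOLLOW(Y) = {b}
FOLLOW(Z) = {b}
Therefore, FOLLOW(Y) = {b}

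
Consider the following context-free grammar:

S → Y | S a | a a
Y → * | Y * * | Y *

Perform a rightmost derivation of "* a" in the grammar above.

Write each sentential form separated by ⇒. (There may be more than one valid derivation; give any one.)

S ⇒ S a ⇒ Y a ⇒ * a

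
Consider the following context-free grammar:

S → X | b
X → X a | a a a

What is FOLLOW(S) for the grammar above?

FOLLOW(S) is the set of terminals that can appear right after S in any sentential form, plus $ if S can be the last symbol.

We compute FOLLOW(S) using the standard algorithm.
FOLLOW(S) starts with {$}.
FIRST(S) = {a, b}
FIRST(X) = {a}
FOLLOW(S) = {$}
FOLLOW(X) = {$, a}
Therefore, FOLLOW(S) = {$}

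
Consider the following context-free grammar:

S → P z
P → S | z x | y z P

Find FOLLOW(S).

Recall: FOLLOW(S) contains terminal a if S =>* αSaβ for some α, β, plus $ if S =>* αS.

We compute FOLLOW(S) using the standard algorithm.
FOLLOW(S) starts with {$}.
FIRST(P) = {y, z}
FIRST(S) = {y, z}
FOLLOW(P) = {z}
FOLLOW(S) = {$, z}
Therefore, FOLLOW(S) = {$, z}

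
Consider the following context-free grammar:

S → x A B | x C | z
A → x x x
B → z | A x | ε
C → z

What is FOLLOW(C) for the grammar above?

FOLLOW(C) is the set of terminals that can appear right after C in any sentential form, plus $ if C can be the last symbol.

We compute FOLLOW(C) using the standard algorithm.
FOLLOW(S) starts with {$}.
FIRST(A) = {x}
FIRST(B) = {x, z, ε}
FIRST(C) = {z}
FIRST(S) = {x, z}
FOLLOW(A) = {$, x, z}
FOLLOW(B) = {$}
FOLLOW(C) = {$}
FOLLOW(S) = {$}
Therefore, FOLLOW(C) = {$}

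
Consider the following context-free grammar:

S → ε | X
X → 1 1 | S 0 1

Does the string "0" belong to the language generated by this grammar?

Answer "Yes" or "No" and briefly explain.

No - no valid derivation exists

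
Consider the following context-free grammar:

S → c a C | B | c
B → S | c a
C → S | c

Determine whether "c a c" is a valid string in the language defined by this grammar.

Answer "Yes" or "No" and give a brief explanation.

Yes - a valid derivation exists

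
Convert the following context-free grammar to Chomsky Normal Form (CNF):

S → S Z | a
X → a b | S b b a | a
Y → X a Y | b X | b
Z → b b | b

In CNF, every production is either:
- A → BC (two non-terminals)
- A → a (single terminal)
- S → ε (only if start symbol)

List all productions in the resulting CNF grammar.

S → a; TA → a; TB → b; X → a; Y → b; Z → b; S → S Z; X → TA TB; X → S X0; X0 → TB X1; X1 → TB TA; Y → X X2; X2 → TA Y; Y → TB X; Z → TB TB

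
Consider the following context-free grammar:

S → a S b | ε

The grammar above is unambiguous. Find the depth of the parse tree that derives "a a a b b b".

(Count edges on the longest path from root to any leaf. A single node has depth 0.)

4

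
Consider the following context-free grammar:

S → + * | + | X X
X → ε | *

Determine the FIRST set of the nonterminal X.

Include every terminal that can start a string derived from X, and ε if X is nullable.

We compute FIRST(X) using the standard algorithm.
FIRST(S) = {*, +, ε}
FIRST(X) = {*, ε}
Therefore, FIRST(X) = {*, ε}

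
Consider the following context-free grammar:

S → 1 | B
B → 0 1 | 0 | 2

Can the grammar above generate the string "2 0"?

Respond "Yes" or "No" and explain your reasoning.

No - no valid derivation exists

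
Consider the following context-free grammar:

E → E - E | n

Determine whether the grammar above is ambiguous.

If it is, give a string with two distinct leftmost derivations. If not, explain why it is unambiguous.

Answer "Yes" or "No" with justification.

Yes - the string 'n - n - n - n' has two distinct leftmost derivations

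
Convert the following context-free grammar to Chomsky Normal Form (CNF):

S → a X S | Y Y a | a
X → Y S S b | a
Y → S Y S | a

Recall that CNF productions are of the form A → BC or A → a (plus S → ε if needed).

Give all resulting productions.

TA → a; S → a; TB → b; X → a; Y → a; S → TA X0; X0 → X S; S → Y X1; X1 → Y TA; X → Y X2; X2 → S X3; X3 → S TB; Y → S X4; X4 → Y S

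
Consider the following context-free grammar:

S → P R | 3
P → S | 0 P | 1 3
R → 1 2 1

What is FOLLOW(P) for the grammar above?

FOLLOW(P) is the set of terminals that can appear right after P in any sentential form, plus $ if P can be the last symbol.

We compute FOLLOW(P) using the standard algorithm.
FOLLOW(S) starts with {$}.
FIRST(P) = {0, 1, 3}
FIRST(R) = {1}
FIRST(S) = {0, 1, 3}
FOLLOW(P) = {1}
FOLLOW(R) = {$, 1}
FOLLOW(S) = {$, 1}
Therefore, FOLLOW(P) = {1}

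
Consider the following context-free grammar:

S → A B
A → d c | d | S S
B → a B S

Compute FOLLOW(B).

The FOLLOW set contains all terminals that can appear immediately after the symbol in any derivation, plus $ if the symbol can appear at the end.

We compute FOLLOW(B) using the standard algorithm.
FOLLOW(S) starts with {$}.
FIRST(A) = {d}
FIRST(B) = {a}
FIRST(S) = {d}
FOLLOW(A) = {a}
FOLLOW(B) = {$, a, d}
FOLLOW(S) = {$, a, d}
Therefore, FOLLOW(B) = {$, a, d}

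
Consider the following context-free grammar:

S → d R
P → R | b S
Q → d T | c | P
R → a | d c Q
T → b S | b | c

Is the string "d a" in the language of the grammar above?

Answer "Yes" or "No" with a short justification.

Yes - a valid derivation exists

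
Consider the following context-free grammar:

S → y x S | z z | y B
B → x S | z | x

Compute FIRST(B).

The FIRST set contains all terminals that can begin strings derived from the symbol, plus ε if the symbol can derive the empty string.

We compute FIRST(B) using the standard algorithm.
FIRST(B) = {x, z}
FIRST(S) = {y, z}
Therefore, FIRST(B) = {x, z}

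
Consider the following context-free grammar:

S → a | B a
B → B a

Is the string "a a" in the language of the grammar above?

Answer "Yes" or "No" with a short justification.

No - no valid derivation exists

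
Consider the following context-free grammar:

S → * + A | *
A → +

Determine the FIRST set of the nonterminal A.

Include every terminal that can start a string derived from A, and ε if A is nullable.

We compute FIRST(A) using the standard algorithm.
FIRST(A) = {+}
FIRST(S) = {*}
Therefore, FIRST(A) = {+}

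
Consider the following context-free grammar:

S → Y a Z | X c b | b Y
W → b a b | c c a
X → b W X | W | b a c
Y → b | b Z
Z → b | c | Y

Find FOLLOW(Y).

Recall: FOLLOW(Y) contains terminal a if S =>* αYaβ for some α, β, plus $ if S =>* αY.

We compute FOLLOW(Y) using the standard algorithm.
FOLLOW(S) starts with {$}.
FIRST(S) = {b, c}
FIRST(W) = {b, c}
FIRST(X) = {b, c}
FIRST(Y) = {b}
FIRST(Z) = {b, c}
FOLLOW(S) = {$}
FOLLOW(W) = {b, c}
FOLLOW(X) = {c}
FOLLOW(Y) = {$, a}
FOLLOW(Z) = {$, a}
Therefore, FOLLOW(Y) = {$, a}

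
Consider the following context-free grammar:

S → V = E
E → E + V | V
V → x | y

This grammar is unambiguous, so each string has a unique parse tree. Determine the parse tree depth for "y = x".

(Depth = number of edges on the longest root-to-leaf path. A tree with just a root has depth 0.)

3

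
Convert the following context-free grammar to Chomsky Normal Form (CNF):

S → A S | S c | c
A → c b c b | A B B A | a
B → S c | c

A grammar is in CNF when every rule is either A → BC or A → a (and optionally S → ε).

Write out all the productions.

TC → c; S → c; TB → b; A → a; B → c; S → A S; S → S TC; A → TC X0; X0 → TB X1; X1 → TC TB; A → A X2; X2 → B X3; X3 → B A; B → S TC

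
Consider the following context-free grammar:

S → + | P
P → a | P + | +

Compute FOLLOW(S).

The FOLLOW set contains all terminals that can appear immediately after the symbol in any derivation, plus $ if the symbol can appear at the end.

We compute FOLLOW(S) using the standard algorithm.
FOLLOW(S) starts with {$}.
FIRST(P) = {+, a}
FIRST(S) = {+, a}
FOLLOW(P) = {$, +}
FOLLOW(S) = {$}
Therefore, FOLLOW(S) = {$}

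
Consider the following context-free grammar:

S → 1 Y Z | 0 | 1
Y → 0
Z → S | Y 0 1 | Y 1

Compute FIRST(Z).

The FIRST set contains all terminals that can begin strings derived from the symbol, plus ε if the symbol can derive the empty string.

We compute FIRST(Z) using the standard algorithm.
FIRST(S) = {0, 1}
FIRST(Y) = {0}
FIRST(Z) = {0, 1}
Therefore, FIRST(Z) = {0, 1}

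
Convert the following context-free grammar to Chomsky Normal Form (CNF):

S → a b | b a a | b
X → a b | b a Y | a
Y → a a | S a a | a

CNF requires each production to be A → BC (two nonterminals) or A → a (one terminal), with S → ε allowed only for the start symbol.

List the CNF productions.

TA → a; TB → b; S → b; X → a; Y → a; S → TA TB; S → TB X0; X0 → TA TA; X → TA TB; X → TB X1; X1 → TA Y; Y → TA TA; Y → S X2; X2 → TA TA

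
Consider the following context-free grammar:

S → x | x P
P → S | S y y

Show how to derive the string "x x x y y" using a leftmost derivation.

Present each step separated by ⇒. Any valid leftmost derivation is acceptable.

S ⇒ x P ⇒ x S y y ⇒ x x P y y ⇒ x x S y y ⇒ x x x y y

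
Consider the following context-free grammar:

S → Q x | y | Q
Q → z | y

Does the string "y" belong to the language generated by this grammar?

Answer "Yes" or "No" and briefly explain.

Yes - a valid derivation exists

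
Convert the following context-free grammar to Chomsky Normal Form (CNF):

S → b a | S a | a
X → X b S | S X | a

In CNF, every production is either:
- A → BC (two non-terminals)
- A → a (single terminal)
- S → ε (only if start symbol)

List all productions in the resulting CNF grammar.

TB → b; TA → a; S → a; X → a; S → TB TA; S → S TA; X → X X0; X0 → TB S; X → S X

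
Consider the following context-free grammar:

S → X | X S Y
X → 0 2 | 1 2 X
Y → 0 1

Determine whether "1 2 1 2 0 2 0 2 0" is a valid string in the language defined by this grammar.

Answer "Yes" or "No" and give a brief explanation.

No - no valid derivation exists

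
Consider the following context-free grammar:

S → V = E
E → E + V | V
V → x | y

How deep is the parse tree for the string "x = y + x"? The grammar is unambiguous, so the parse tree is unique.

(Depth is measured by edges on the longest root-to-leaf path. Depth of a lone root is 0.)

4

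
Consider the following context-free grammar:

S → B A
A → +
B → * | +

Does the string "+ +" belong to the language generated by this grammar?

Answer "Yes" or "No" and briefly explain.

Yes - a valid derivation exists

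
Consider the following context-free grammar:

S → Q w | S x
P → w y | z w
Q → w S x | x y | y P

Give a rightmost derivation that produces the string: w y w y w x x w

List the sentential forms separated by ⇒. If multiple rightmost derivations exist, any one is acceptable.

S ⇒ Q w ⇒ w S x w ⇒ w S x x w ⇒ w Q w x x w ⇒ w y P w x x w ⇒ w y w y w x x w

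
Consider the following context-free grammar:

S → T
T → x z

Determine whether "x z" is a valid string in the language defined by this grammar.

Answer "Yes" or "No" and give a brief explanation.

Yes - a valid derivation exists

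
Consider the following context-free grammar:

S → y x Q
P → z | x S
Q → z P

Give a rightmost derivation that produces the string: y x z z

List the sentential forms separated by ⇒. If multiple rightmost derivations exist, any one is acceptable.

S ⇒ y x Q ⇒ y x z P ⇒ y x z z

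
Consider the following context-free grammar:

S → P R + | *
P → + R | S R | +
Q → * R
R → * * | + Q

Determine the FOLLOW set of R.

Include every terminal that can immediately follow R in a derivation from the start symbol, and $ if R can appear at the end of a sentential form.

We compute FOLLOW(R) using the standard algorithm.
FOLLOW(S) starts with {$}.
FIRST(P) = {*, +}
FIRST(Q) = {*}
FIRST(R) = {*, +}
FIRST(S) = {*, +}
FOLLOW(P) = {*, +}
FOLLOW(Q) = {*, +}
FOLLOW(R) = {*, +}
FOLLOW(S) = {$, *, +}
Therefore, FOLLOW(R) = {*, +}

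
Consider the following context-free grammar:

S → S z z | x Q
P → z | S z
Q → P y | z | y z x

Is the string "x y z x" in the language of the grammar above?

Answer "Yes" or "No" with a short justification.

Yes - a valid derivation exists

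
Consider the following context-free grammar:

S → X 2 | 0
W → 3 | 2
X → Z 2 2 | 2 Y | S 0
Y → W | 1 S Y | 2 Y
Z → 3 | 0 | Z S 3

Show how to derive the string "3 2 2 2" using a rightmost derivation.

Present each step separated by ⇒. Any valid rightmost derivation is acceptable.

S ⇒ X 2 ⇒ Z 2 2 2 ⇒ 3 2 2 2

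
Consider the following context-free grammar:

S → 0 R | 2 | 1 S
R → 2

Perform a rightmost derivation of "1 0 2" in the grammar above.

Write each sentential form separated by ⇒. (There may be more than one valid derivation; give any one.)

S ⇒ 1 S ⇒ 1 0 R ⇒ 1 0 2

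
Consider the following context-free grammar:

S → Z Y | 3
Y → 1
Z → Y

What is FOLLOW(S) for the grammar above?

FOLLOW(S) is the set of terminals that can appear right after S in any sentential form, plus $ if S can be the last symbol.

We compute FOLLOW(S) using the standard algorithm.
FOLLOW(S) starts with {$}.
FIRST(S) = {1, 3}
FIRST(Y) = {1}
FIRST(Z) = {1}
FOLLOW(S) = {$}
FOLLOW(Y) = {$, 1}
FOLLOW(Z) = {1}
Therefore, FOLLOW(S) = {$}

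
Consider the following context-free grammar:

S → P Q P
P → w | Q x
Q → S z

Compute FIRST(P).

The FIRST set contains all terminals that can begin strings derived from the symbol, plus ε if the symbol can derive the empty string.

We compute FIRST(P) using the standard algorithm.
FIRST(P) = {w}
FIRST(Q) = {w}
FIRST(S) = {w}
Therefore, FIRST(P) = {w}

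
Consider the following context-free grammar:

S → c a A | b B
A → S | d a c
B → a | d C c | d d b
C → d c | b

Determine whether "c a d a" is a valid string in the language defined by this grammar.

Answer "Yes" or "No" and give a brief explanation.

No - no valid derivation exists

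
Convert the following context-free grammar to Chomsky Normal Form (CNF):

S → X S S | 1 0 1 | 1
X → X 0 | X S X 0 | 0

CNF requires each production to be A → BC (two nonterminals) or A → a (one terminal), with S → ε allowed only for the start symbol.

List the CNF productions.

T1 → 1; T0 → 0; S → 1; X → 0; S → X X0; X0 → S S; S → T1 X1; X1 → T0 T1; X → X T0; X → X X2; X2 → S X3; X3 → X T0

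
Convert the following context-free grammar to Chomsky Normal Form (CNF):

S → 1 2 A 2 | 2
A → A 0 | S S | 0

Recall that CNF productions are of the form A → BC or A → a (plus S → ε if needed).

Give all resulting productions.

T1 → 1; T2 → 2; S → 2; T0 → 0; A → 0; S → T1 X0; X0 → T2 X1; X1 → A T2; A → A T0; A → S S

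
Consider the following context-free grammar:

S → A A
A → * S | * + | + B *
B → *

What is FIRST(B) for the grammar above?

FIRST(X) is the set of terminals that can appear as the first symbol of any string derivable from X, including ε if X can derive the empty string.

We compute FIRST(B) using the standard algorithm.
FIRST(A) = {*, +}
FIRST(B) = {*}
FIRST(S) = {*, +}
Therefore, FIRST(B) = {*}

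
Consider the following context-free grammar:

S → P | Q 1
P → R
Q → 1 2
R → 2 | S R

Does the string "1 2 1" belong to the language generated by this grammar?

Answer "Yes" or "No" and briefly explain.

Yes - a valid derivation exists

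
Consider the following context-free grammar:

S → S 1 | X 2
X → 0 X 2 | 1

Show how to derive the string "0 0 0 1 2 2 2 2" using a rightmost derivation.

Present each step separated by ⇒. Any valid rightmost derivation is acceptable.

S ⇒ X 2 ⇒ 0 X 2 2 ⇒ 0 0 X 2 2 2 ⇒ 0 0 0 X 2 2 2 2 ⇒ 0 0 0 1 2 2 2 2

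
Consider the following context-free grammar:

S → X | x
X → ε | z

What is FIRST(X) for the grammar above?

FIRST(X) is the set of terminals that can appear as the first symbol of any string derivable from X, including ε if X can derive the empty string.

We compute FIRST(X) using the standard algorithm.
FIRST(S) = {x, z, ε}
FIRST(X) = {z, ε}
Therefore, FIRST(X) = {z, ε}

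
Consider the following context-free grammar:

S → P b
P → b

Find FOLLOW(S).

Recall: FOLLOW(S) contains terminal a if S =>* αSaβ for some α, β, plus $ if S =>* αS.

We compute FOLLOW(S) using the standard algorithm.
FOLLOW(S) starts with {$}.
FIRST(P) = {b}
FIRST(S) = {b}
FOLLOW(P) = {b}
FOLLOW(S) = {$}
Therefore, FOLLOW(S) = {$}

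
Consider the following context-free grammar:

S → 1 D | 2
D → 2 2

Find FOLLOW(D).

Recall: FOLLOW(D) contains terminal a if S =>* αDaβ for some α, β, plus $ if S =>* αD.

We compute FOLLOW(D) using the standard algorithm.
FOLLOW(S) starts with {$}.
FIRST(D) = {2}
FIRST(S) = {1, 2}
FOLLOW(D) = {$}
FOLLOW(S) = {$}
Therefore, FOLLOW(D) = {$}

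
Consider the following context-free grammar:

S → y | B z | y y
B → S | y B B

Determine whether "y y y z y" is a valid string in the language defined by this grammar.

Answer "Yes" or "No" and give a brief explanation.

No - no valid derivation exists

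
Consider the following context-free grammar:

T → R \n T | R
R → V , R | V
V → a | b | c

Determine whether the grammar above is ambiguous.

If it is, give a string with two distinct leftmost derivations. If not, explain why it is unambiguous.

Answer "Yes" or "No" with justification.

No - the grammar is unambiguous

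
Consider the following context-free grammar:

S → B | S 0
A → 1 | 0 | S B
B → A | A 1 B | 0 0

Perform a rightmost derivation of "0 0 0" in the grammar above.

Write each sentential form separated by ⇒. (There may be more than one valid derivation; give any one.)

S ⇒ S 0 ⇒ B 0 ⇒ 0 0 0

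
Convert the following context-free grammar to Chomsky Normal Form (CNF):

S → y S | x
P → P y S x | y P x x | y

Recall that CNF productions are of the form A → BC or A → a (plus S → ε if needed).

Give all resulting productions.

TY → y; S → x; TX → x; P → y; S → TY S; P → P X0; X0 → TY X1; X1 → S TX; P → TY X2; X2 → P X3; X3 → TX TX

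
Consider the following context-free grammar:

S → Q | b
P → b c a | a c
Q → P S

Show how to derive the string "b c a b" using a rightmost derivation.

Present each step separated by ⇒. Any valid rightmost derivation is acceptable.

S ⇒ Q ⇒ P S ⇒ P b ⇒ b c a b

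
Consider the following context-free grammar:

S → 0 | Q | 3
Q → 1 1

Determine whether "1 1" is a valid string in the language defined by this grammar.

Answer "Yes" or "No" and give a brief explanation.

Yes - a valid derivation exists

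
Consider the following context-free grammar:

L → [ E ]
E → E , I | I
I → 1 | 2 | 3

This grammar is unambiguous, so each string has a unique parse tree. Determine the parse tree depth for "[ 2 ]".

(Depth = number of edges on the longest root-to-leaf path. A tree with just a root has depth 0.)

3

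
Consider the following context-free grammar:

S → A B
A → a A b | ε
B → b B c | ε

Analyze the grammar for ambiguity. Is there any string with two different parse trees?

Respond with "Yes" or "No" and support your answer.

No - the grammar is unambiguous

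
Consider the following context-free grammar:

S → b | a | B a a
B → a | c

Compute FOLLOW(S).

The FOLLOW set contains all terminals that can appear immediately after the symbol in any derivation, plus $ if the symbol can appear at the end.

We compute FOLLOW(S) using the standard algorithm.
FOLLOW(S) starts with {$}.
FIRST(B) = {a, c}
FIRST(S) = {a, b, c}
FOLLOW(B) = {a}
FOLLOW(S) = {$}
Therefore, FOLLOW(S) = {$}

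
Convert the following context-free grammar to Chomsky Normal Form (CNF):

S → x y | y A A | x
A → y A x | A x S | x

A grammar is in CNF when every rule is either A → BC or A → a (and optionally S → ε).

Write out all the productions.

TX → x; TY → y; S → x; A → x; S → TX TY; S → TY X0; X0 → A A; A → TY X1; X1 → A TX; A → A X2; X2 → TX S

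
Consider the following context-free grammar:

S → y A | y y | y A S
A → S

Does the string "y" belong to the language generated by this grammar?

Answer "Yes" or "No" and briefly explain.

No - no valid derivation exists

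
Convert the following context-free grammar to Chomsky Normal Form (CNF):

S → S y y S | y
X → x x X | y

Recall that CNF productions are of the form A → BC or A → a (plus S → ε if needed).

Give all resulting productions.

TY → y; S → y; TX → x; X → y; S → S X0; X0 → TY X1; X1 → TY S; X → TX X2; X2 → TX X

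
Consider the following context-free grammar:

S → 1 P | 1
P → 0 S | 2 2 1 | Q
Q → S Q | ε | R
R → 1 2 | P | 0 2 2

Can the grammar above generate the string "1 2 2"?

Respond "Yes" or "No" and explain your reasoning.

No - no valid derivation exists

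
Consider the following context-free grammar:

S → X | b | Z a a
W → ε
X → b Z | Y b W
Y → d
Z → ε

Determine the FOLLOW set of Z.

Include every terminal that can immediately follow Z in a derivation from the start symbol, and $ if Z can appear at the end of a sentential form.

We compute FOLLOW(Z) using the standard algorithm.
FOLLOW(S) starts with {$}.
FIRST(S) = {a, b, d}
FIRST(W) = {ε}
FIRST(X) = {b, d}
FIRST(Y) = {d}
FIRST(Z) = {ε}
FOLLOW(S) = {$}
FOLLOW(W) = {$}
FOLLOW(X) = {$}
FOLLOW(Y) = {b}
FOLLOW(Z) = {$, a}
Therefore, FOLLOW(Z) = {$, a}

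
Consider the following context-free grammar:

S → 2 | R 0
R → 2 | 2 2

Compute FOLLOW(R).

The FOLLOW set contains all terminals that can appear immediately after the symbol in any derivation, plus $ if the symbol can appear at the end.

We compute FOLLOW(R) using the standard algorithm.
FOLLOW(S) starts with {$}.
FIRST(R) = {2}
FIRST(S) = {2}
FOLLOW(R) = {0}
FOLLOW(S) = {$}
Therefore, FOLLOW(R) = {0}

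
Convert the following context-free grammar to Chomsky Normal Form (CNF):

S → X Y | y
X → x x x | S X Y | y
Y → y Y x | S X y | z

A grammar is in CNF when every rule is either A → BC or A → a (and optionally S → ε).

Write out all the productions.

S → y; TX → x; X → y; TY → y; Y → z; S → X Y; X → TX X0; X0 → TX TX; X → S X1; X1 → X Y; Y → TY X2; X2 → Y TX; Y → S X3; X3 → X TY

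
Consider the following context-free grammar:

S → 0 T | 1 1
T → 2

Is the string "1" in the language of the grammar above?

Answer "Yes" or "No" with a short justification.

No - no valid derivation exists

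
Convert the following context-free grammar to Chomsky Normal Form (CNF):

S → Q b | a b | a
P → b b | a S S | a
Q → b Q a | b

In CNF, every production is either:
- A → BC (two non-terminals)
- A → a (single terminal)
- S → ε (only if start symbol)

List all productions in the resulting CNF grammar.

TB → b; TA → a; S → a; P → a; Q → b; S → Q TB; S → TA TB; P → TB TB; P → TA X0; X0 → S S; Q → TB X1; X1 → Q TA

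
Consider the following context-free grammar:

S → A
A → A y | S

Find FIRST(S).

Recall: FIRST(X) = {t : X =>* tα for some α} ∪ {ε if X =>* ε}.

We compute FIRST(S) using the standard algorithm.
FIRST(A) = {}
FIRST(S) = {}
Therefore, FIRST(S) = {}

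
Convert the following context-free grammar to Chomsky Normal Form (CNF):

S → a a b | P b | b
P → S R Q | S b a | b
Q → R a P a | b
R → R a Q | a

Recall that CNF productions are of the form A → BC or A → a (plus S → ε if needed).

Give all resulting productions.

TA → a; TB → b; S → b; P → b; Q → b; R → a; S → TA X0; X0 → TA TB; S → P TB; P → S X1; X1 → R Q; P → S X2; X2 → TB TA; Q → R X3; X3 → TA X4; X4 → P TA; R → R X5; X5 → TA Q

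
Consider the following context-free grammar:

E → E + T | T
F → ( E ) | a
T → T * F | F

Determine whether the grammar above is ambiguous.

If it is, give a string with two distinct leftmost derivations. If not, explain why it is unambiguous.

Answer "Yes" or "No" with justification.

No - the grammar is unambiguous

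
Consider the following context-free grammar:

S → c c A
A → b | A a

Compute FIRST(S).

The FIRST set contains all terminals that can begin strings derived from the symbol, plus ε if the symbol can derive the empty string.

We compute FIRST(S) using the standard algorithm.
FIRST(A) = {b}
FIRST(S) = {c}
Therefore, FIRST(S) = {c}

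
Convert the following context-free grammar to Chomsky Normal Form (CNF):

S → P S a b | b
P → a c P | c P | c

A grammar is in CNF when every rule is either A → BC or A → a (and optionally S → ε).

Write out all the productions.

TA → a; TB → b; S → b; TC → c; P → c; S → P X0; X0 → S X1; X1 → TA TB; P → TA X2; X2 → TC P; P → TC P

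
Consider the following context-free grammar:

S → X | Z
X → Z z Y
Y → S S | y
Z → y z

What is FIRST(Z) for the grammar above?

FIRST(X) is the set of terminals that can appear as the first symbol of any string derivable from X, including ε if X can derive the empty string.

We compute FIRST(Z) using the standard algorithm.
FIRST(S) = {y}
FIRST(X) = {y}
FIRST(Y) = {y}
FIRST(Z) = {y}
Therefore, FIRST(Z) = {y}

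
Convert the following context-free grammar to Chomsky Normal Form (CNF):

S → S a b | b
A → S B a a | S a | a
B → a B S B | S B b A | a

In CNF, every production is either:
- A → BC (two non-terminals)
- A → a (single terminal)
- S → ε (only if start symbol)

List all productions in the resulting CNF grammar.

TA → a; TB → b; S → b; A → a; B → a; S → S X0; X0 → TA TB; A → S X1; X1 → B X2; X2 → TA TA; A → S TA; B → TA X3; X3 → B X4; X4 → S B; B → S X5; X5 → B X6; X6 → TB A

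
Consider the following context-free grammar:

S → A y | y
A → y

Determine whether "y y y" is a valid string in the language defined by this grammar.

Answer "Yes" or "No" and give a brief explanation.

No - no valid derivation exists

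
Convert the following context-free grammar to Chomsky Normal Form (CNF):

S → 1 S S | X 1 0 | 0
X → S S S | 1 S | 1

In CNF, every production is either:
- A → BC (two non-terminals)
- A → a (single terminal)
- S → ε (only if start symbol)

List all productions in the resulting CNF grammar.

T1 → 1; T0 → 0; S → 0; X → 1; S → T1 X0; X0 → S S; S → X X1; X1 → T1 T0; X → S X2; X2 → S S; X → T1 S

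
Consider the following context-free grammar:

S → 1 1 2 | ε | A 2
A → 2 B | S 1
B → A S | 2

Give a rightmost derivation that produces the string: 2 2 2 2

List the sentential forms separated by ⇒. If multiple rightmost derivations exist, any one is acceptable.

S ⇒ A 2 ⇒ 2 B 2 ⇒ 2 A S 2 ⇒ 2 A 2 ⇒ 2 2 B 2 ⇒ 2 2 2 2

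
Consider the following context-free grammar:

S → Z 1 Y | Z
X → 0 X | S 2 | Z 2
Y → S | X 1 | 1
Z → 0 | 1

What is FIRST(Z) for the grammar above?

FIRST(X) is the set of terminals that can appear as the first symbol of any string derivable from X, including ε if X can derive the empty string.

We compute FIRST(Z) using the standard algorithm.
FIRST(S) = {0, 1}
FIRST(X) = {0, 1}
FIRST(Y) = {0, 1}
FIRST(Z) = {0, 1}
Therefore, FIRST(Z) = {0, 1}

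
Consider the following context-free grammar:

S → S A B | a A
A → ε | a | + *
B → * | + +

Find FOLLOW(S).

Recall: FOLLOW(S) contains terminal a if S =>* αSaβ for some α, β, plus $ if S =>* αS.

We compute FOLLOW(S) using the standard algorithm.
FOLLOW(S) starts with {$}.
FIRST(A) = {+, a, ε}
FIRST(B) = {*, +}
FIRST(S) = {a}
FOLLOW(A) = {$, *, +, a}
FOLLOW(B) = {$, *, +, a}
FOLLOW(S) = {$, *, +, a}
Therefore, FOLLOW(S) = {$, *, +, a}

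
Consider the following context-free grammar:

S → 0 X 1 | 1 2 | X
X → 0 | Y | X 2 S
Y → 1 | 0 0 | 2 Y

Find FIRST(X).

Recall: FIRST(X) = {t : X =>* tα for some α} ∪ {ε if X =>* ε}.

We compute FIRST(X) using the standard algorithm.
FIRST(S) = {0, 1, 2}
FIRST(X) = {0, 1, 2}
FIRST(Y) = {0, 1, 2}
Therefore, FIRST(X) = {0, 1, 2}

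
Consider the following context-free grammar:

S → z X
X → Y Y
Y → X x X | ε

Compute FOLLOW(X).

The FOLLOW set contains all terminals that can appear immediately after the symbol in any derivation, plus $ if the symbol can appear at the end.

We compute FOLLOW(X) using the standard algorithm.
FOLLOW(S) starts with {$}.
FIRST(S) = {z}
FIRST(X) = {x, ε}
FIRST(Y) = {x, ε}
FOLLOW(S) = {$}
FOLLOW(X) = {$, x}
FOLLOW(Y) = {$, x}
Therefore, FOLLOW(X) = {$, x}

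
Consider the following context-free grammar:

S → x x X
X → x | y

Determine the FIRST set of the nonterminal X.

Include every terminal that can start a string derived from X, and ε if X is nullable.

We compute FIRST(X) using the standard algorithm.
FIRST(S) = {x}
FIRST(X) = {x, y}
Therefore, FIRST(X) = {x, y}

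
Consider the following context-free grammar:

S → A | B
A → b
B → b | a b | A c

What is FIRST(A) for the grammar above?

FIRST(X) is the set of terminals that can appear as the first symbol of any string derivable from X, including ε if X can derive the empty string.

We compute FIRST(A) using the standard algorithm.
FIRST(A) = {b}
FIRST(B) = {a, b}
FIRST(S) = {a, b}
Therefore, FIRST(A) = {b}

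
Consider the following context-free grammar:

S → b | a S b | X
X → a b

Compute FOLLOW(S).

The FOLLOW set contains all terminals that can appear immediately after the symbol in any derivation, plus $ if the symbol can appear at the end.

We compute FOLLOW(S) using the standard algorithm.
FOLLOW(S) starts with {$}.
FIRST(S) = {a, b}
FIRST(X) = {a}
FOLLOW(S) = {$, b}
FOLLOW(X) = {$, b}
Therefore, FOLLOW(S) = {$, b}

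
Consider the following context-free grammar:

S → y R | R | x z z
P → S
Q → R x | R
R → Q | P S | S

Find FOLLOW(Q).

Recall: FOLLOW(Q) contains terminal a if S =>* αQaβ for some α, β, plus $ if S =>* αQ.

We compute FOLLOW(Q) using the standard algorithm.
FOLLOW(S) starts with {$}.
FIRST(P) = {x, y}
FIRST(Q) = {x, y}
FIRST(R) = {x, y}
FIRST(S) = {x, y}
FOLLOW(P) = {x, y}
FOLLOW(Q) = {$, x, y}
FOLLOW(R) = {$, x, y}
FOLLOW(S) = {$, x, y}
Therefore, FOLLOW(Q) = {$, x, y}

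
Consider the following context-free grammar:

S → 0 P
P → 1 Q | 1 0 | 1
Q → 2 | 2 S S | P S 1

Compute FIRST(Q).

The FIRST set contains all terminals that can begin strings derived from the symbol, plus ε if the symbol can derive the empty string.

We compute FIRST(Q) using the standard algorithm.
FIRST(P) = {1}
FIRST(Q) = {1, 2}
FIRST(S) = {0}
Therefore, FIRST(Q) = {1, 2}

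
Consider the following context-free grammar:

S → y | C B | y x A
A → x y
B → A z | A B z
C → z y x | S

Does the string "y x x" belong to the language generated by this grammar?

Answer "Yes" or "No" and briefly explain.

No - no valid derivation exists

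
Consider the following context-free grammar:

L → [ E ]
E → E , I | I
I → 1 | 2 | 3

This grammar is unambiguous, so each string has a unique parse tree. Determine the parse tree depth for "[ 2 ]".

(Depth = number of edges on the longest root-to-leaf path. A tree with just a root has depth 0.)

3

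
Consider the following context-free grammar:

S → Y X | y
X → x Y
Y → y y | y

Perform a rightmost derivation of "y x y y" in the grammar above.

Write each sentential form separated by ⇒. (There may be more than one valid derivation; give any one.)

S ⇒ Y X ⇒ Y x Y ⇒ Y x y y ⇒ y x y y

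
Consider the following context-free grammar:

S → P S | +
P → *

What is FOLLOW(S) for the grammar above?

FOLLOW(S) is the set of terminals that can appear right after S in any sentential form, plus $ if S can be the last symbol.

We compute FOLLOW(S) using the standard algorithm.
FOLLOW(S) starts with {$}.
FIRST(P) = {*}
FIRST(S) = {*, +}
FOLLOW(P) = {*, +}
FOLLOW(S) = {$}
Therefore, FOLLOW(S) = {$}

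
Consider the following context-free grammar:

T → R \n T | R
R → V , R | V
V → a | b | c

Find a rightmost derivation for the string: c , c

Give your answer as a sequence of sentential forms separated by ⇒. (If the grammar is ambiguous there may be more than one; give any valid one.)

T ⇒ R ⇒ V , R ⇒ V , V ⇒ V , c ⇒ c , c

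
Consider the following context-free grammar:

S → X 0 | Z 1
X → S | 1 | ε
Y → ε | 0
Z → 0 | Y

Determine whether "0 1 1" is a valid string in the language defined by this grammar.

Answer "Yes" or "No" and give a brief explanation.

No - no valid derivation exists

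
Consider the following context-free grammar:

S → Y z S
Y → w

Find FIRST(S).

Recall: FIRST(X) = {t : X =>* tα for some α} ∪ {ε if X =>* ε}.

We compute FIRST(S) using the standard algorithm.
FIRST(S) = {w}
FIRST(Y) = {w}
Therefore, FIRST(S) = {w}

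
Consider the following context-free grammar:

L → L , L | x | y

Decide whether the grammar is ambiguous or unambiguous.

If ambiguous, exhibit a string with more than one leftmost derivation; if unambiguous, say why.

Ambiguous - the string 'y , x , y , y' has two distinct leftmost derivations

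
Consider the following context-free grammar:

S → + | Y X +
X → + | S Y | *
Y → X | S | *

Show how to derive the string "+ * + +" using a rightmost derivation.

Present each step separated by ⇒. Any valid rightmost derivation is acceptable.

S ⇒ Y X + ⇒ Y + + ⇒ X + + ⇒ S Y + + ⇒ S * + + ⇒ + * + +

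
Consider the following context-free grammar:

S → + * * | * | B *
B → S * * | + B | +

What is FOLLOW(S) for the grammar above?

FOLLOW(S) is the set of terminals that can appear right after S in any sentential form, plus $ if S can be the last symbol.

We compute FOLLOW(S) using the standard algorithm.
FOLLOW(S) starts with {$}.
FIRST(B) = {*, +}
FIRST(S) = {*, +}
FOLLOW(B) = {*}
FOLLOW(S) = {$, *}
Therefore, FOLLOW(S) = {$, *}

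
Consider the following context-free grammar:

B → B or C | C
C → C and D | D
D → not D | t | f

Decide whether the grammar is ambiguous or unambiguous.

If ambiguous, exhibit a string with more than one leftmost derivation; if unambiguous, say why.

Unambiguous - every string in the language has a unique leftmost derivation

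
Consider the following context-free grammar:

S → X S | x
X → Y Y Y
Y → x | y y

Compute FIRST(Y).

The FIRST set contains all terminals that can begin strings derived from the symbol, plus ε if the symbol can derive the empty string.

We compute FIRST(Y) using the standard algorithm.
FIRST(S) = {x, y}
FIRST(X) = {x, y}
FIRST(Y) = {x, y}
Therefore, FIRST(Y) = {x, y}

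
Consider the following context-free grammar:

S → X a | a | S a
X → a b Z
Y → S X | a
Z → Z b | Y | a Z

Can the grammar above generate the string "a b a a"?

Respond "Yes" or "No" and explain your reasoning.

Yes - a valid derivation exists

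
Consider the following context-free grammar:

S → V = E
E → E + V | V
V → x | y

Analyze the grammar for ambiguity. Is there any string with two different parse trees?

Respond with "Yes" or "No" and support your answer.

No - the grammar is unambiguous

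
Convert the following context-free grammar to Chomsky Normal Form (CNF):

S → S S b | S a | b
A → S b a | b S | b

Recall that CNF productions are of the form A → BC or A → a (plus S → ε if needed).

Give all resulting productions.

TB → b; TA → a; S → b; A → b; S → S X0; X0 → S TB; S → S TA; A → S X1; X1 → TB TA; A → TB S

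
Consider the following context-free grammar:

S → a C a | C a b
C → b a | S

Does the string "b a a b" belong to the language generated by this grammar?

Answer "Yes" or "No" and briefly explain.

Yes - a valid derivation exists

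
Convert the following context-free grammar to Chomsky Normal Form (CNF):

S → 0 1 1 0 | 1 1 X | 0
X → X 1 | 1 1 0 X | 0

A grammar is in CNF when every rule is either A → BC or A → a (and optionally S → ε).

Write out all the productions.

T0 → 0; T1 → 1; S → 0; X → 0; S → T0 X0; X0 → T1 X1; X1 → T1 T0; S → T1 X2; X2 → T1 X; X → X T1; X → T1 X3; X3 → T1 X4; X4 → T0 X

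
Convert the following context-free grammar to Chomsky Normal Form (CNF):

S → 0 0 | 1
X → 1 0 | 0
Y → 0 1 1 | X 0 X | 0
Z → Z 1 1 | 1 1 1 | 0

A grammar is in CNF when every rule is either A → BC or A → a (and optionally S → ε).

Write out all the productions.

T0 → 0; S → 1; T1 → 1; X → 0; Y → 0; Z → 0; S → T0 T0; X → T1 T0; Y → T0 X0; X0 → T1 T1; Y → X X1; X1 → T0 X; Z → Z X2; X2 → T1 T1; Z → T1 X3; X3 → T1 T1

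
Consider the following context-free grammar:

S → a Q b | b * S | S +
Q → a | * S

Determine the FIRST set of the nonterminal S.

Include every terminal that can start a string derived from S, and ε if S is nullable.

We compute FIRST(S) using the standard algorithm.
FIRST(Q) = {*, a}
FIRST(S) = {a, b}
Therefore, FIRST(S) = {a, b}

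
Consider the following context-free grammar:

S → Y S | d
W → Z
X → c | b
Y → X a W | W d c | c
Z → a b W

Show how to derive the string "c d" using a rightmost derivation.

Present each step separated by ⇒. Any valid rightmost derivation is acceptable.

S ⇒ Y S ⇒ Y d ⇒ c d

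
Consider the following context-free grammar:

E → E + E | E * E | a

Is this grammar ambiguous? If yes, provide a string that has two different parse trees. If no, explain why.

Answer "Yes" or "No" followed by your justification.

Yes - the string 'a + a * a + a * a' has two distinct leftmost derivations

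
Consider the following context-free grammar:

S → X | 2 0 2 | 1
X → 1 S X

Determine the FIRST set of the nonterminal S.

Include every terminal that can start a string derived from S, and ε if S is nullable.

We compute FIRST(S) using the standard algorithm.
FIRST(S) = {1, 2}
FIRST(X) = {1}
Therefore, FIRST(S) = {1, 2}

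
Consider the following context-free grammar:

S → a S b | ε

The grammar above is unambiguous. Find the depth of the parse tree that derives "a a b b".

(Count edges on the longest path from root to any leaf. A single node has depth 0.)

3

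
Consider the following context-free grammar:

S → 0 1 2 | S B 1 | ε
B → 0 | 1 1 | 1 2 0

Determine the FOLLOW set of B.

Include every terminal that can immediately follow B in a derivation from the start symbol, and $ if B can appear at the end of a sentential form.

We compute FOLLOW(B) using the standard algorithm.
FOLLOW(S) starts with {$}.
FIRST(B) = {0, 1}
FIRST(S) = {0, 1, ε}
FOLLOW(B) = {1}
FOLLOW(S) = {$, 0, 1}
Therefore, FOLLOW(B) = {1}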